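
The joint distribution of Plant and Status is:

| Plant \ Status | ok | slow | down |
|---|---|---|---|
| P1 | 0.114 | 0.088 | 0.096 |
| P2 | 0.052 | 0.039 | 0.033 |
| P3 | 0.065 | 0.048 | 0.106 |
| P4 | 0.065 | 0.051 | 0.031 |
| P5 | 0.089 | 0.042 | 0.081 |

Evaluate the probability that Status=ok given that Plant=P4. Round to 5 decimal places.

P(Plant=P4) = 0.065 + 0.051 + 0.031 = 0.147.
P(Status=ok | Plant=P4) = 0.065/0.147 = 0.44218.

0.44218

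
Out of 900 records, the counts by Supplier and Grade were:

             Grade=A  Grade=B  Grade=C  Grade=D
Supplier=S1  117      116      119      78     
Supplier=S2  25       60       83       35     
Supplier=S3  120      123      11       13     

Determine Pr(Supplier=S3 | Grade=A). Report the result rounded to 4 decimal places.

Total with Grade=A: 117 + 25 + 120 = 262.
P(Supplier=S3 | Grade=A) = 120/262 = 0.4580.

0.4580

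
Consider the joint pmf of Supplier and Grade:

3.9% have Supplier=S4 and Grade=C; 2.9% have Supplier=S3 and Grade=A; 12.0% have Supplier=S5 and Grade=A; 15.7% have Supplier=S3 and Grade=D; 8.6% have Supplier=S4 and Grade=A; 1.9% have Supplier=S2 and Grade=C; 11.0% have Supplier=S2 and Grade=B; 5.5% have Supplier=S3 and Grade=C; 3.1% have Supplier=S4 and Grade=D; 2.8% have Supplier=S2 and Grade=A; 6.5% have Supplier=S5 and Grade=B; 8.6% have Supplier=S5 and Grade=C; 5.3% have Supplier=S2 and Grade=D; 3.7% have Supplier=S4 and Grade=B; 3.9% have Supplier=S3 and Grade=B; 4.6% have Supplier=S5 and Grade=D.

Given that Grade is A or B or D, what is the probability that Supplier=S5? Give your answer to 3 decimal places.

0.288

P(Grade=A) = 0.028 + 0.029 + 0.086 + 0.120 = 0.263.
P(Grade=B) = 0.110 + 0.039 + 0.037 + 0.065 = 0.251.
P(Grade=D) = 0.053 + 0.157 + 0.031 + 0.046 = 0.287.
P(Grade ∈ {A, B, D}) = 0.263 + 0.251 + 0.287 = 0.801; P(Supplier=S5, Grade ∈ {A, B, D}) = 0.120 + 0.065 + 0.046 = 0.231.
P(Supplier=S5 | Grade ∈ {A, B, D}) = 0.231/0.801 = 0.288.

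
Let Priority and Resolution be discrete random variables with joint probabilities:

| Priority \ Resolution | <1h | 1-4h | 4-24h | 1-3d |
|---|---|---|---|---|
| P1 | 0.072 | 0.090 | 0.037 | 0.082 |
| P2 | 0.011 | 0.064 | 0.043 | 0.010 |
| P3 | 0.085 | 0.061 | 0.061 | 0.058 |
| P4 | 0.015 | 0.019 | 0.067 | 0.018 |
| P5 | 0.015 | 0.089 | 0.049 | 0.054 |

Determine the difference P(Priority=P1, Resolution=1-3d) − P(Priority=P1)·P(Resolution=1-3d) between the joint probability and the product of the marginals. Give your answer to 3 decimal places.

0.020

P(Priority=P1) = 0.072 + 0.090 + 0.037 + 0.082 = 0.281.
P(Resolution=1-3d) = 0.082 + 0.010 + 0.058 + 0.018 + 0.054 = 0.222.
P(Priority=P1, Resolution=1-3d) − P(Priority=P1)P(Resolution=1-3d) = 0.082 − 0.281×0.222 = 0.020.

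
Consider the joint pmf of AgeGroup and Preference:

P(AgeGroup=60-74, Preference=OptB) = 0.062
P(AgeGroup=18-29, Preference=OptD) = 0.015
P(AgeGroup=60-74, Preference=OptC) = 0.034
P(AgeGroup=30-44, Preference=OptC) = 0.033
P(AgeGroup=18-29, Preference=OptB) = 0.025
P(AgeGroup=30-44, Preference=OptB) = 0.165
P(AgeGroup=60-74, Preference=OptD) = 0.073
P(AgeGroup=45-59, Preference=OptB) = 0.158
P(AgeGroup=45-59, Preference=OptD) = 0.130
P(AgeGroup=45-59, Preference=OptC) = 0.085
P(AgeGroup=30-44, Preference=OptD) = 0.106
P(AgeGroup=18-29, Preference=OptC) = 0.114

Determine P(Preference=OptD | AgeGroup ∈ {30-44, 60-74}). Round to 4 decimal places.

0.3784

P(AgeGroup=30-44) = 0.165 + 0.033 + 0.106 = 0.304.
P(AgeGroup=60-74) = 0.062 + 0.034 + 0.073 = 0.169.
P(AgeGroup ∈ {30-44, 60-74}) = 0.304 + 0.169 = 0.473; P(Preference=OptD, AgeGroup ∈ {30-44, 60-74}) = 0.106 + 0.073 = 0.179.
P(Preference=OptD | AgeGroup ∈ {30-44, 60-74}) = 0.179/0.473 = 0.3784.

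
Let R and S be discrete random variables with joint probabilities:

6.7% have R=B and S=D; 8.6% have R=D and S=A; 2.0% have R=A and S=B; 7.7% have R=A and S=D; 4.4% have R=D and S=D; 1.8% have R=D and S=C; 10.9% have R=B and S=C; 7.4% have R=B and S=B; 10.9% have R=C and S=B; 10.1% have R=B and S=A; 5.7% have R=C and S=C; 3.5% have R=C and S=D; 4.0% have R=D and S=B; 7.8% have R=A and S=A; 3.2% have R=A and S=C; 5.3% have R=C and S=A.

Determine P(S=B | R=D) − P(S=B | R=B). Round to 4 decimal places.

P(R=D) = 0.086 + 0.040 + 0.018 + 0.044 = 0.188; P(S=B | R=D) = 0.040/0.188 = 0.21277.
P(R=B) = 0.101 + 0.074 + 0.109 + 0.067 = 0.351; P(S=B | R=B) = 0.074/0.351 = 0.21083.
Difference = 0.0019.

0.0019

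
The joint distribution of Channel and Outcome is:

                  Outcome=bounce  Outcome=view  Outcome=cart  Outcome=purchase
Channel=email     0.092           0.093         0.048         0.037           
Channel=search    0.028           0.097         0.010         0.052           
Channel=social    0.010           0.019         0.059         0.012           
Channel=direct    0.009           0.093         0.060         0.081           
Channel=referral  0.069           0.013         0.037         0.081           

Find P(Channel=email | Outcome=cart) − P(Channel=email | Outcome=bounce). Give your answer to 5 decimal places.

-0.21801

P(Outcome=cart) = 0.048 + 0.010 + 0.059 + 0.060 + 0.037 = 0.214; P(Channel=email | Outcome=cart) = 0.048/0.214 = 0.224299.
P(Outcome=bounce) = 0.092 + 0.028 + 0.010 + 0.009 + 0.069 = 0.208; P(Channel=email | Outcome=bounce) = 0.092/0.208 = 0.442308.
Difference = -0.21801.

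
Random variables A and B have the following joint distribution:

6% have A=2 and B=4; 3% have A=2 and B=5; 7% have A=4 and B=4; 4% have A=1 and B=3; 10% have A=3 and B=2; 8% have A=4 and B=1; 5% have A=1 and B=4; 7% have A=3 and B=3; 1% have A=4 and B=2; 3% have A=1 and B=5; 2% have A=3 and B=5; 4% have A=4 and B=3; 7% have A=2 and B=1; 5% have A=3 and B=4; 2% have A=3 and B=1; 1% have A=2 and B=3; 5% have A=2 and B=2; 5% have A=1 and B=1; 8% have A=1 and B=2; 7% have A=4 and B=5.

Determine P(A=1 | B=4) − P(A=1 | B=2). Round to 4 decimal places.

P(B=4) = 0.05 + 0.06 + 0.05 + 0.07 = 0.23; P(A=1 | B=4) = 0.05/0.23 = 0.21739.
P(B=2) = 0.08 + 0.05 + 0.10 + 0.01 = 0.24; P(A=1 | B=2) = 0.08/0.24 = 0.33333.
Difference = -0.1159.

-0.1159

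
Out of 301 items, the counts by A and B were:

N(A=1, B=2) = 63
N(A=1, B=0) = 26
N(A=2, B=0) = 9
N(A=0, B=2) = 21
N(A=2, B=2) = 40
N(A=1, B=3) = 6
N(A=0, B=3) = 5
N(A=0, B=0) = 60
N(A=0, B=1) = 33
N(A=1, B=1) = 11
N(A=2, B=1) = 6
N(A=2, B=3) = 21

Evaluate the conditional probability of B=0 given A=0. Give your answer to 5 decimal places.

0.50420

Total with A=0: 60 + 33 + 21 + 5 = 119.
P(B=0 | A=0) = 60/119 = 0.50420.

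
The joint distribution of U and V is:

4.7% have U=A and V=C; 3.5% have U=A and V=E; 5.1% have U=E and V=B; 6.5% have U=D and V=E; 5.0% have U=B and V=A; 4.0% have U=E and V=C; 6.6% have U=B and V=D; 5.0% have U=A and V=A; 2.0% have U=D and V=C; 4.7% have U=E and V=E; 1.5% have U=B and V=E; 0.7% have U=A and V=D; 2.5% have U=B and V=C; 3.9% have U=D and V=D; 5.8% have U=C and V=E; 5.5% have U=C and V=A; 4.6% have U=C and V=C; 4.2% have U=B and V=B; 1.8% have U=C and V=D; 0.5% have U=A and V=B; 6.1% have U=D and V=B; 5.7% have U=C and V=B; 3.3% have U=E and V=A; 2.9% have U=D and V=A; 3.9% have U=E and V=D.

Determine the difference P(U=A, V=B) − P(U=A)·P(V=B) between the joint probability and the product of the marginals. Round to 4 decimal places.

P(U=A) = 0.050 + 0.005 + 0.047 + 0.007 + 0.035 = 0.144.
P(V=B) = 0.005 + 0.042 + 0.057 + 0.061 + 0.051 = 0.216.
P(U=A, V=B) − P(U=A)P(V=B) = 0.005 − 0.144×0.216 = -0.0261.

-0.0261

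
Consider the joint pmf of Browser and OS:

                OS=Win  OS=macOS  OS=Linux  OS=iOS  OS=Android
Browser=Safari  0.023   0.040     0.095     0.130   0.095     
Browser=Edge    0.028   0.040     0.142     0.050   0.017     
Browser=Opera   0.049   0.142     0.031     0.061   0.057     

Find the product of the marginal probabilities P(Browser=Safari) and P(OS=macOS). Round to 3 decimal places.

P(Browser=Safari) = 0.023 + 0.040 + 0.095 + 0.130 + 0.095 = 0.383.
P(OS=macOS) = 0.040 + 0.040 + 0.142 = 0.222.
Product: 0.383 × 0.222 = 0.085.

0.085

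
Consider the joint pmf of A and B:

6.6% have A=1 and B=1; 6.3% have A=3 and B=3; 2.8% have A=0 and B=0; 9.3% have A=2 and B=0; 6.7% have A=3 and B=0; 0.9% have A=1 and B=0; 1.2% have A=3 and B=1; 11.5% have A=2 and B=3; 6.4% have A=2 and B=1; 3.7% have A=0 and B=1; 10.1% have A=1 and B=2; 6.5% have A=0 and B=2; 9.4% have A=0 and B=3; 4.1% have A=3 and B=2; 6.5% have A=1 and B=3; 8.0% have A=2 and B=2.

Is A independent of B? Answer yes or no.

P(A=1) = 0.241 and P(B=0) = 0.197, so their product is 0.04748, but P(A=1, B=0) = 0.009. Since these differ, A and B are not independent.

no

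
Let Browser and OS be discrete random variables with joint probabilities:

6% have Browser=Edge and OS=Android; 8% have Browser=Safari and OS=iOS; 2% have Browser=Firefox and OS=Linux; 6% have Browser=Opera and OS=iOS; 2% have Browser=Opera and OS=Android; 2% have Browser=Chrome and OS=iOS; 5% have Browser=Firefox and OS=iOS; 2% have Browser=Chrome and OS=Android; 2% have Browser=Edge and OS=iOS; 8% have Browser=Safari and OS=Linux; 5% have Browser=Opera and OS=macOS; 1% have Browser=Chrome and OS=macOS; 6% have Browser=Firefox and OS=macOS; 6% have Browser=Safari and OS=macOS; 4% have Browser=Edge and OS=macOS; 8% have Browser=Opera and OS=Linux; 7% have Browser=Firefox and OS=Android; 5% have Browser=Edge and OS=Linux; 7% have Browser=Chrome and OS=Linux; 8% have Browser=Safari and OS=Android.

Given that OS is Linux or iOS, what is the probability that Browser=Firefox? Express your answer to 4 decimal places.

0.1321

P(OS=Linux) = 0.07 + 0.02 + 0.08 + 0.05 + 0.08 = 0.30.
P(OS=iOS) = 0.02 + 0.05 + 0.08 + 0.02 + 0.06 = 0.23.
P(OS ∈ {Linux, iOS}) = 0.30 + 0.23 = 0.53; P(Browser=Firefox, OS ∈ {Linux, iOS}) = 0.02 + 0.05 = 0.07.
P(Browser=Firefox | OS ∈ {Linux, iOS}) = 0.07/0.53 = 0.1321.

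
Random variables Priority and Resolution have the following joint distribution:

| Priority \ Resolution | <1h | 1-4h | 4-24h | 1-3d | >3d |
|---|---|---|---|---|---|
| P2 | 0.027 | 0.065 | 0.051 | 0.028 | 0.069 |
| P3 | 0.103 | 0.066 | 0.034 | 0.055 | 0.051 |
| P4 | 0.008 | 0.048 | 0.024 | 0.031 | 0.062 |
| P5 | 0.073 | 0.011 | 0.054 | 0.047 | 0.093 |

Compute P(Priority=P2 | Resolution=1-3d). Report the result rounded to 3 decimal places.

P(Resolution=1-3d) = 0.028 + 0.055 + 0.031 + 0.047 = 0.161.
P(Priority=P2 | Resolution=1-3d) = 0.028/0.161 = 0.174.

0.174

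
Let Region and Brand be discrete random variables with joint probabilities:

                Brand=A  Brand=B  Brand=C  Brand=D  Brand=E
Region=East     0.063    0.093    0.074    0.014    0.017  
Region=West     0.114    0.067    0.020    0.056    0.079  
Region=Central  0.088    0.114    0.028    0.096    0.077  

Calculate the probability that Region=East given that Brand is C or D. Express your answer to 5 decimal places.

0.30556

P(Brand=C) = 0.074 + 0.020 + 0.028 = 0.122.
P(Brand=D) = 0.014 + 0.056 + 0.096 = 0.166.
P(Brand ∈ {C, D}) = 0.122 + 0.166 = 0.288; P(Region=East, Brand ∈ {C, D}) = 0.074 + 0.014 = 0.088.
P(Region=East | Brand ∈ {C, D}) = 0.088/0.288 = 0.30556.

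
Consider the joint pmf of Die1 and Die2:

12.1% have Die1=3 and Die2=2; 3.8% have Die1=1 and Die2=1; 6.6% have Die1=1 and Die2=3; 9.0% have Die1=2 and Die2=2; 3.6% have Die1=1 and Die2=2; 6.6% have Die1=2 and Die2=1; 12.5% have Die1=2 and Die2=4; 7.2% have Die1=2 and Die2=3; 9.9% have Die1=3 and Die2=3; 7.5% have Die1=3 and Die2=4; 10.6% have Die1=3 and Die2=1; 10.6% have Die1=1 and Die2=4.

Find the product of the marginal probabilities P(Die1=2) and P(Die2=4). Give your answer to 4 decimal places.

P(Die1=2) = 0.066 + 0.090 + 0.072 + 0.125 = 0.353.
P(Die2=4) = 0.106 + 0.125 + 0.075 = 0.306.
Product: 0.353 × 0.306 = 0.1080.

0.1080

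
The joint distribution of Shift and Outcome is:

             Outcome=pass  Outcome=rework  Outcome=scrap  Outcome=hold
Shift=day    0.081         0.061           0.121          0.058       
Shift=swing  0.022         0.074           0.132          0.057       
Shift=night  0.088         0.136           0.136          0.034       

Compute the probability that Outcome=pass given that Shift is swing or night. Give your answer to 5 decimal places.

P(Shift=swing) = 0.022 + 0.074 + 0.132 + 0.057 = 0.285.
P(Shift=night) = 0.088 + 0.136 + 0.136 + 0.034 = 0.394.
P(Shift ∈ {swing, night}) = 0.285 + 0.394 = 0.679; P(Outcome=pass, Shift ∈ {swing, night}) = 0.022 + 0.088 = 0.110.
P(Outcome=pass | Shift ∈ {swing, night}) = 0.110/0.679 = 0.16200.

0.16200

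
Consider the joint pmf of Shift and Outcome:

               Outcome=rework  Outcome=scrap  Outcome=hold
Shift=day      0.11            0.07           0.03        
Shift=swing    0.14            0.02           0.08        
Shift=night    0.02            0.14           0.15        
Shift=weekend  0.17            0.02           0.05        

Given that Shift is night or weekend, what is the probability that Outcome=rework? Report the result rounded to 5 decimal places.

P(Shift=night) = 0.02 + 0.14 + 0.15 = 0.31.
P(Shift=weekend) = 0.17 + 0.02 + 0.05 = 0.24.
P(Shift ∈ {night, weekend}) = 0.31 + 0.24 = 0.55; P(Outcome=rework, Shift ∈ {night, weekend}) = 0.02 + 0.17 = 0.19.
P(Outcome=rework | Shift ∈ {night, weekend}) = 0.19/0.55 = 0.34545.

0.34545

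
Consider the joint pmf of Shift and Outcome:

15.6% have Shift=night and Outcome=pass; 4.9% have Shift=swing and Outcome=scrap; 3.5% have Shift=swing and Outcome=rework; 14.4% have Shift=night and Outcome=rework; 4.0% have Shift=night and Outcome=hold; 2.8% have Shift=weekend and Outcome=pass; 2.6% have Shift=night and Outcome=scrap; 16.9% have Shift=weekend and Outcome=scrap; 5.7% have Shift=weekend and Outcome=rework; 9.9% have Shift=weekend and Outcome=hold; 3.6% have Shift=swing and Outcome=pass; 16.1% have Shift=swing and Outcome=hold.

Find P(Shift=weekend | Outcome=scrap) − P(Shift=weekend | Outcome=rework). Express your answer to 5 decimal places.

0.45110

P(Outcome=scrap) = 0.049 + 0.026 + 0.169 = 0.244; P(Shift=weekend | Outcome=scrap) = 0.169/0.244 = 0.692623.
P(Outcome=rework) = 0.035 + 0.144 + 0.057 = 0.236; P(Shift=weekend | Outcome=rework) = 0.057/0.236 = 0.241525.
Difference = 0.45110.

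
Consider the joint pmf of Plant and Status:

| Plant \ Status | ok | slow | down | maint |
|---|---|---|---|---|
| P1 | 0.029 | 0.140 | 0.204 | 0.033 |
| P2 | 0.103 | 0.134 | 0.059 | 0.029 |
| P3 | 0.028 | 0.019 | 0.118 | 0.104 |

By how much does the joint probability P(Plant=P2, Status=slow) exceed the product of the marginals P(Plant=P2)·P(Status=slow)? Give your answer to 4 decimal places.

P(Plant=P2) = 0.103 + 0.134 + 0.059 + 0.029 = 0.325.
P(Status=slow) = 0.140 + 0.134 + 0.019 = 0.293.
P(Plant=P2, Status=slow) − P(Plant=P2)P(Status=slow) = 0.134 − 0.325×0.293 = 0.0388.

0.0388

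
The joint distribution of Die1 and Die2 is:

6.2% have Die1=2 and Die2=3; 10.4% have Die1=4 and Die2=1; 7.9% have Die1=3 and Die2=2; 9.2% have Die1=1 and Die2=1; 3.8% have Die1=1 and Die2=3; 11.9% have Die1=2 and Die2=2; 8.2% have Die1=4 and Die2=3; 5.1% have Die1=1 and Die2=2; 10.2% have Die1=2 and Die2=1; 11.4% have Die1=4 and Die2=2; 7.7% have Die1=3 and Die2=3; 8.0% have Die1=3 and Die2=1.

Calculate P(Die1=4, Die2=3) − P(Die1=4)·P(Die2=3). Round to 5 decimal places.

0.00430

P(Die1=4) = 0.104 + 0.114 + 0.082 = 0.300.
P(Die2=3) = 0.038 + 0.062 + 0.077 + 0.082 = 0.259.
P(Die1=4, Die2=3) − P(Die1=4)P(Die2=3) = 0.082 − 0.300×0.259 = 0.00430.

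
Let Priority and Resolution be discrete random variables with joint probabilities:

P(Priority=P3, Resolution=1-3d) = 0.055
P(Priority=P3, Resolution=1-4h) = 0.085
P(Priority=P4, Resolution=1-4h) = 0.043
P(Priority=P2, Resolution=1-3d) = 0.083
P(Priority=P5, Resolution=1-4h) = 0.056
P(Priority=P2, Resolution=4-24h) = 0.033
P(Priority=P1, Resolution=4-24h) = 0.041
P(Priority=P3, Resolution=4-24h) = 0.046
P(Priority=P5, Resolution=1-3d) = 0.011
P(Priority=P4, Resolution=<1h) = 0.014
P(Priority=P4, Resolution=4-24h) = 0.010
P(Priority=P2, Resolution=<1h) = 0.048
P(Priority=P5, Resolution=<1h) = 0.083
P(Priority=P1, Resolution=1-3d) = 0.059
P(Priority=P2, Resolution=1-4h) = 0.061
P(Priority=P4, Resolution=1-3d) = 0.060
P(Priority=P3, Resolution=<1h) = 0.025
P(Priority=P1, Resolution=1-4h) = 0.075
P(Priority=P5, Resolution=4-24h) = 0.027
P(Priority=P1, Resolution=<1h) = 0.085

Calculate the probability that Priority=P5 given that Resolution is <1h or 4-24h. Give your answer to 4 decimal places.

0.2670

P(Resolution=<1h) = 0.085 + 0.048 + 0.025 + 0.014 + 0.083 = 0.255.
P(Resolution=4-24h) = 0.041 + 0.033 + 0.046 + 0.010 + 0.027 = 0.157.
P(Resolution ∈ {<1h, 4-24h}) = 0.255 + 0.157 = 0.412; P(Priority=P5, Resolution ∈ {<1h, 4-24h}) = 0.083 + 0.027 = 0.110.
P(Priority=P5 | Resolution ∈ {<1h, 4-24h}) = 0.110/0.412 = 0.2670.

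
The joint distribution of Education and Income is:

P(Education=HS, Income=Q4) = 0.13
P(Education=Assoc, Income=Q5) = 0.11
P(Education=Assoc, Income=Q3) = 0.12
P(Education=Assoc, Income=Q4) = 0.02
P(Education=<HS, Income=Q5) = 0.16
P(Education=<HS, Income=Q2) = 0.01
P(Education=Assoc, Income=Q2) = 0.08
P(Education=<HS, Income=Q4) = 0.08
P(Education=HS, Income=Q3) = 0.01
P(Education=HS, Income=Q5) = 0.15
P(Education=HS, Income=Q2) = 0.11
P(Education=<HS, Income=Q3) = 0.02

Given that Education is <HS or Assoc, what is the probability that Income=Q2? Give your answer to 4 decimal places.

P(Education=<HS) = 0.01 + 0.02 + 0.08 + 0.16 = 0.27.
P(Education=Assoc) = 0.08 + 0.12 + 0.02 + 0.11 = 0.33.
P(Education ∈ {<HS, Assoc}) = 0.27 + 0.33 = 0.60; P(Income=Q2, Education ∈ {<HS, Assoc}) = 0.01 + 0.08 = 0.09.
P(Income=Q2 | Education ∈ {<HS, Assoc}) = 0.09/0.60 = 0.1500.

0.1500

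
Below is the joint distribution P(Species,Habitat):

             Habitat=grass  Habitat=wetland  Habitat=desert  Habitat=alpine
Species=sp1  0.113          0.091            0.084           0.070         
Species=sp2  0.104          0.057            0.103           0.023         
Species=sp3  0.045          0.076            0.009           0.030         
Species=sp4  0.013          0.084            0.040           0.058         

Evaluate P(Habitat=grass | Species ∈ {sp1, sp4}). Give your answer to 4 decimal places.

0.2278

P(Species=sp1) = 0.113 + 0.091 + 0.084 + 0.070 = 0.358.
P(Species=sp4) = 0.013 + 0.084 + 0.040 + 0.058 = 0.195.
P(Species ∈ {sp1, sp4}) = 0.358 + 0.195 = 0.553; P(Habitat=grass, Species ∈ {sp1, sp4}) = 0.113 + 0.013 = 0.126.
P(Habitat=grass | Species ∈ {sp1, sp4}) = 0.126/0.553 = 0.2278.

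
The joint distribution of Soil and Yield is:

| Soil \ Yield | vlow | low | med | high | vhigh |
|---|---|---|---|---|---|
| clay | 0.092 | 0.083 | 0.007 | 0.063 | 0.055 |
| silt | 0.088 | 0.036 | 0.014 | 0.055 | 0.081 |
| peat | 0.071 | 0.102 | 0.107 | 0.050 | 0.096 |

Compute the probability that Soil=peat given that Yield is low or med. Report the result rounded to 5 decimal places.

P(Yield=low) = 0.083 + 0.036 + 0.102 = 0.221.
P(Yield=med) = 0.007 + 0.014 + 0.107 = 0.128.
P(Yield ∈ {low, med}) = 0.221 + 0.128 = 0.349; P(Soil=peat, Yield ∈ {low, med}) = 0.102 + 0.107 = 0.209.
P(Soil=peat | Yield ∈ {low, med}) = 0.209/0.349 = 0.59885.

0.59885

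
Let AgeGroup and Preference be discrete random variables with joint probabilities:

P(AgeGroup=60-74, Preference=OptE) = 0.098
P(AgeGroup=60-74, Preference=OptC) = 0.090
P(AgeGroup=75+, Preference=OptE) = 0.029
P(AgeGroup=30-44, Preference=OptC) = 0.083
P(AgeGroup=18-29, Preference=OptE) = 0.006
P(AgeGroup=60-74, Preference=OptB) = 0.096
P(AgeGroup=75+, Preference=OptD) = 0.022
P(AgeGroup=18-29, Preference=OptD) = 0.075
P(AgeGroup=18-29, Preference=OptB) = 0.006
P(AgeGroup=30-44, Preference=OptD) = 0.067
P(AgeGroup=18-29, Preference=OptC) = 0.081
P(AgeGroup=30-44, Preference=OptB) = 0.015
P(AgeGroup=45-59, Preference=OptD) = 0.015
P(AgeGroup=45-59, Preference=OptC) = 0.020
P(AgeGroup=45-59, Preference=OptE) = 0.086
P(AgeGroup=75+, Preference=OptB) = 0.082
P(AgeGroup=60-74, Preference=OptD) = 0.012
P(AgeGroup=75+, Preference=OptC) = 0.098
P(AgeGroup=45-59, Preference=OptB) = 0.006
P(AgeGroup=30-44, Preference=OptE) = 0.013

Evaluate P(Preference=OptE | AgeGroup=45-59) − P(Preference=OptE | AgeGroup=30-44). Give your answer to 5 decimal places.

P(AgeGroup=45-59) = 0.006 + 0.020 + 0.015 + 0.086 = 0.127; P(Preference=OptE | AgeGroup=45-59) = 0.086/0.127 = 0.677165.
P(AgeGroup=30-44) = 0.015 + 0.083 + 0.067 + 0.013 = 0.178; P(Preference=OptE | AgeGroup=30-44) = 0.013/0.178 = 0.073034.
Difference = 0.60413.

0.60413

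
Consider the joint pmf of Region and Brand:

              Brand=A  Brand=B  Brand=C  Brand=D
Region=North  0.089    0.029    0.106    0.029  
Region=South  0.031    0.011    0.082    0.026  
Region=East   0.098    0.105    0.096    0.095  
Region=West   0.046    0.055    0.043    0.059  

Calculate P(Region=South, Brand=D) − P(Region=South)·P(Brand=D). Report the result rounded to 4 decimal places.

-0.0054

P(Region=South) = 0.031 + 0.011 + 0.082 + 0.026 = 0.150.
P(Brand=D) = 0.029 + 0.026 + 0.095 + 0.059 = 0.209.
P(Region=South, Brand=D) − P(Region=South)P(Brand=D) = 0.026 − 0.150×0.209 = -0.0054.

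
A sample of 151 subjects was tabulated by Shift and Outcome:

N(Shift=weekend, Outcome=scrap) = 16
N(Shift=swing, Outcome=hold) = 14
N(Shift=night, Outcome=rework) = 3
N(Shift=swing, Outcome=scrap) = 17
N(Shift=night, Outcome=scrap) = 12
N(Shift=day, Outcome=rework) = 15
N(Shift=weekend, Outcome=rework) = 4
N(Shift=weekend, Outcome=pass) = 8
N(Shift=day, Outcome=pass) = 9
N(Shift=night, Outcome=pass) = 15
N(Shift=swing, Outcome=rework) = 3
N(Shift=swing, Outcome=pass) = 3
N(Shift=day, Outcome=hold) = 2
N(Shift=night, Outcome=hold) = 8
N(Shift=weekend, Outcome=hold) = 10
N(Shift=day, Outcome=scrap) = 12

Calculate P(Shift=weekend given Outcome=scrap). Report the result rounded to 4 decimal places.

Total with Outcome=scrap: 12 + 17 + 12 + 16 = 57.
P(Shift=weekend | Outcome=scrap) = 16/57 = 0.2807.

0.2807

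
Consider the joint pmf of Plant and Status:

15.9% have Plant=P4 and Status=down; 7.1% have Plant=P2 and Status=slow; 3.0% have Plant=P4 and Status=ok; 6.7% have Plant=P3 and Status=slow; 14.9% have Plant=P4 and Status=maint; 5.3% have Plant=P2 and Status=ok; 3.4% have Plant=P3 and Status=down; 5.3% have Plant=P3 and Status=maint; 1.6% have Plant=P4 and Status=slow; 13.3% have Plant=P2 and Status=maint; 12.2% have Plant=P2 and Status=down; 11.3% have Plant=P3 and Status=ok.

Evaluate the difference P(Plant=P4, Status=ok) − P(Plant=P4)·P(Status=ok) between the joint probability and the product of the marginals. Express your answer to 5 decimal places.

-0.03938

P(Plant=P4) = 0.030 + 0.016 + 0.159 + 0.149 = 0.354.
P(Status=ok) = 0.053 + 0.113 + 0.030 = 0.196.
P(Plant=P4, Status=ok) − P(Plant=P4)P(Status=ok) = 0.030 − 0.354×0.196 = -0.03938.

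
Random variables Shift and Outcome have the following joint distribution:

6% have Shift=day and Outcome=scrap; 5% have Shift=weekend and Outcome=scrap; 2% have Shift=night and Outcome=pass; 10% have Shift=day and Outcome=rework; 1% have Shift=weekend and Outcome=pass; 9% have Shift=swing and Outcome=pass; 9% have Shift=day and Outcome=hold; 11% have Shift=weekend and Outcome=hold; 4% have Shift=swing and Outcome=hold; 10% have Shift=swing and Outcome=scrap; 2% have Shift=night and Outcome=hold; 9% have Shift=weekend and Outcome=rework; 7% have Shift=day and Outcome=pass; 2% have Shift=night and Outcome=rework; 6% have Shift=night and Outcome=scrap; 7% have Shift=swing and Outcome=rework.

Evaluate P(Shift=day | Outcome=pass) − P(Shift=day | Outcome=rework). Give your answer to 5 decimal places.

P(Outcome=pass) = 0.07 + 0.09 + 0.02 + 0.01 = 0.19; P(Shift=day | Outcome=pass) = 0.07/0.19 = 0.368421.
P(Outcome=rework) = 0.10 + 0.07 + 0.02 + 0.09 = 0.28; P(Shift=day | Outcome=rework) = 0.10/0.28 = 0.357143.
Difference = 0.01128.

0.01128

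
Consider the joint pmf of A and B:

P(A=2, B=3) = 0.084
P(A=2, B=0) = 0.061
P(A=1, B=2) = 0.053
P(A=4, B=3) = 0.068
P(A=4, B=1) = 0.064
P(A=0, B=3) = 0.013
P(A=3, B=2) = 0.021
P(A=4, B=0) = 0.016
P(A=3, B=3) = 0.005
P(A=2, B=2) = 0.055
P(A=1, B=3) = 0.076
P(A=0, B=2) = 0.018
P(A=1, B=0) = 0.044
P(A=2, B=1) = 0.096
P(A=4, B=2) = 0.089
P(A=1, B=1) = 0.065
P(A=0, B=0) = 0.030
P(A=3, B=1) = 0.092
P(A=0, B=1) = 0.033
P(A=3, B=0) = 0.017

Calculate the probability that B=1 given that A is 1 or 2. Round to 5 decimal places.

0.30150

P(A=1) = 0.044 + 0.065 + 0.053 + 0.076 = 0.238.
P(A=2) = 0.061 + 0.096 + 0.055 + 0.084 = 0.296.
P(A ∈ {1, 2}) = 0.238 + 0.296 = 0.534; P(B=1, A ∈ {1, 2}) = 0.065 + 0.096 = 0.161.
P(B=1 | A ∈ {1, 2}) = 0.161/0.534 = 0.30150.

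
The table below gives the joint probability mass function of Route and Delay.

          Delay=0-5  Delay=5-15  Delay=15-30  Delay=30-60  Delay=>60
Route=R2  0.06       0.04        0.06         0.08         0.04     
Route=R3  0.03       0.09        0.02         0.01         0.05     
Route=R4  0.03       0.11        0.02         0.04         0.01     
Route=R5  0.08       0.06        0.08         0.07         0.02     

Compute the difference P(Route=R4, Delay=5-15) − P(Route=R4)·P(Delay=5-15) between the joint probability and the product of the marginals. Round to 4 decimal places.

0.0470

P(Route=R4) = 0.03 + 0.11 + 0.02 + 0.04 + 0.01 = 0.21.
P(Delay=5-15) = 0.04 + 0.09 + 0.11 + 0.06 = 0.30.
P(Route=R4, Delay=5-15) − P(Route=R4)P(Delay=5-15) = 0.11 − 0.21×0.30 = 0.0470.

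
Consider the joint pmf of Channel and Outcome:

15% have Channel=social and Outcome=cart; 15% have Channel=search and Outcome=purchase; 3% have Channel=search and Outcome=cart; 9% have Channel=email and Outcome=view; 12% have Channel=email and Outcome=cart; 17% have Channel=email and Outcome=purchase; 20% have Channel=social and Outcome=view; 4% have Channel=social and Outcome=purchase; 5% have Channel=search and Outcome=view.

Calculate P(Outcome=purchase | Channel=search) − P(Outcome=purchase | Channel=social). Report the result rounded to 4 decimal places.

P(Channel=search) = 0.05 + 0.03 + 0.15 = 0.23; P(Outcome=purchase | Channel=search) = 0.15/0.23 = 0.65217.
P(Channel=social) = 0.20 + 0.15 + 0.04 = 0.39; P(Outcome=purchase | Channel=social) = 0.04/0.39 = 0.10256.
Difference = 0.5496.

0.5496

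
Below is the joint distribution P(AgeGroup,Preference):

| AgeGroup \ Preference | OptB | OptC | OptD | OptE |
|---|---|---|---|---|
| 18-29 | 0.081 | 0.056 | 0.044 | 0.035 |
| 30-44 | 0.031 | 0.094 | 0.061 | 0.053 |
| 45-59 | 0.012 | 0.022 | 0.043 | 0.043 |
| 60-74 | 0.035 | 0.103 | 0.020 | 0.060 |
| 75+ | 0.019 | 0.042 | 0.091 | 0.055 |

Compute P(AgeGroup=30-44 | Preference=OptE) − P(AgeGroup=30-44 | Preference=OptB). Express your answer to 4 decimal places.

0.0413

P(Preference=OptE) = 0.035 + 0.053 + 0.043 + 0.060 + 0.055 = 0.246; P(AgeGroup=30-44 | Preference=OptE) = 0.053/0.246 = 0.21545.
P(Preference=OptB) = 0.081 + 0.031 + 0.012 + 0.035 + 0.019 = 0.178; P(AgeGroup=30-44 | Preference=OptB) = 0.031/0.178 = 0.17416.
Difference = 0.0413.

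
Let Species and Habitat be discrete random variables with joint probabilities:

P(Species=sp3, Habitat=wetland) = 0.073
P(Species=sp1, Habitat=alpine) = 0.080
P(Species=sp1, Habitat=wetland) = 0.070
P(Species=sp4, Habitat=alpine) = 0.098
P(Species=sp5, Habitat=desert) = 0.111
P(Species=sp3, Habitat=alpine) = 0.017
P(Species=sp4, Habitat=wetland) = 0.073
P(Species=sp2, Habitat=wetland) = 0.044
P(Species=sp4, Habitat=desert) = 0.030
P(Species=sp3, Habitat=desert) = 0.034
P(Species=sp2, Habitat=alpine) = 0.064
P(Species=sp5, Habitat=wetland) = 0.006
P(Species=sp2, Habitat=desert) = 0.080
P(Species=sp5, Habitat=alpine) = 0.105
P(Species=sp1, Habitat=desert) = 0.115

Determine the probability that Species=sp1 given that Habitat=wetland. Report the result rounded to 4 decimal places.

0.2632

P(Habitat=wetland) = 0.070 + 0.044 + 0.073 + 0.073 + 0.006 = 0.266.
P(Species=sp1 | Habitat=wetland) = 0.070/0.266 = 0.2632.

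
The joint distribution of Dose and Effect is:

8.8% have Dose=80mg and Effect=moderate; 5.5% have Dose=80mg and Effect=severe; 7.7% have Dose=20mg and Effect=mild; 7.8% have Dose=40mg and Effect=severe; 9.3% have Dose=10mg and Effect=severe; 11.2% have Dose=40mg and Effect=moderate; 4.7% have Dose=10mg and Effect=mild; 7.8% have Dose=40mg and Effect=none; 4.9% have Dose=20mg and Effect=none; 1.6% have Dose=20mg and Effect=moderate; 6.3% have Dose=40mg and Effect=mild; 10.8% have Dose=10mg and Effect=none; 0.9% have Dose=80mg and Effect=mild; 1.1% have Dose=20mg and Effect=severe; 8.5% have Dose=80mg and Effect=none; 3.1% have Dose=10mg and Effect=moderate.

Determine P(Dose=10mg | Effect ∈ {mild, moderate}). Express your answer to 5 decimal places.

P(Effect=mild) = 0.047 + 0.077 + 0.063 + 0.009 = 0.196.
P(Effect=moderate) = 0.031 + 0.016 + 0.112 + 0.088 = 0.247.
P(Effect ∈ {mild, moderate}) = 0.196 + 0.247 = 0.443; P(Dose=10mg, Effect ∈ {mild, moderate}) = 0.047 + 0.031 = 0.078.
P(Dose=10mg | Effect ∈ {mild, moderate}) = 0.078/0.443 = 0.17607.

0.17607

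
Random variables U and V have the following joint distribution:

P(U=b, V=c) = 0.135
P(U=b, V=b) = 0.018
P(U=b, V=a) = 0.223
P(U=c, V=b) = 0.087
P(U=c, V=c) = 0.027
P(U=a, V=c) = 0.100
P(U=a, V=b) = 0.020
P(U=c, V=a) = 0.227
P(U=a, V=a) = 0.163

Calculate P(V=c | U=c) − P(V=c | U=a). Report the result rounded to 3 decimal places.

-0.274

P(U=c) = 0.227 + 0.087 + 0.027 = 0.341; P(V=c | U=c) = 0.027/0.341 = 0.0792.
P(U=a) = 0.163 + 0.020 + 0.100 = 0.283; P(V=c | U=a) = 0.100/0.283 = 0.3534.
Difference = -0.274.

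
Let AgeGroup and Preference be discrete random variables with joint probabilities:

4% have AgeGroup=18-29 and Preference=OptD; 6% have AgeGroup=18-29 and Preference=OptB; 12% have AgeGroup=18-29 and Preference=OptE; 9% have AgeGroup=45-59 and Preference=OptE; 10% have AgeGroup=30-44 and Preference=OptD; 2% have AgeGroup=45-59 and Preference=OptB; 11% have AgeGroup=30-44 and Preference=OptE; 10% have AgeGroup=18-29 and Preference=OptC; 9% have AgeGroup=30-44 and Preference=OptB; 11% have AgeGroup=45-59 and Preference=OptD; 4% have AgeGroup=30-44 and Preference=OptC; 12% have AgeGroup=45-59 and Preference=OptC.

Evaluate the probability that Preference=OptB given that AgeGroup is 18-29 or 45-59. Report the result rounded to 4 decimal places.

P(AgeGroup=18-29) = 0.06 + 0.10 + 0.04 + 0.12 = 0.32.
P(AgeGroup=45-59) = 0.02 + 0.12 + 0.11 + 0.09 = 0.34.
P(AgeGroup ∈ {18-29, 45-59}) = 0.32 + 0.34 = 0.66; P(Preference=OptB, AgeGroup ∈ {18-29, 45-59}) = 0.06 + 0.02 = 0.08.
P(Preference=OptB | AgeGroup ∈ {18-29, 45-59}) = 0.08/0.66 = 0.1212.

0.1212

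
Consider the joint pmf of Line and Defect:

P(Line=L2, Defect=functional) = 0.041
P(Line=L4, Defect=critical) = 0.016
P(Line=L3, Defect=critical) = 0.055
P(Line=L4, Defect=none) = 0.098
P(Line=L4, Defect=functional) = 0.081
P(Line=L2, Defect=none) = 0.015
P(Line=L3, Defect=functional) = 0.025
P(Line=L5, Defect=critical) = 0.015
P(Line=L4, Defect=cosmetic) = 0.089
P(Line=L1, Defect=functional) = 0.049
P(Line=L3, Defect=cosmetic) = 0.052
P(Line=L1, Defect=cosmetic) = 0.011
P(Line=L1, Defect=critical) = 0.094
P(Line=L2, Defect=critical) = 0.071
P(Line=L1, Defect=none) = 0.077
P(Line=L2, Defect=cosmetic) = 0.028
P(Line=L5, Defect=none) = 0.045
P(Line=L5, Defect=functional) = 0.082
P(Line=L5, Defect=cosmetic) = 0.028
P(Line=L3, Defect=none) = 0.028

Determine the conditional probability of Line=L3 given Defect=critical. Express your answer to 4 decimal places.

P(Defect=critical) = 0.094 + 0.071 + 0.055 + 0.016 + 0.015 = 0.251.
P(Line=L3 | Defect=critical) = 0.055/0.251 = 0.2191.

0.2191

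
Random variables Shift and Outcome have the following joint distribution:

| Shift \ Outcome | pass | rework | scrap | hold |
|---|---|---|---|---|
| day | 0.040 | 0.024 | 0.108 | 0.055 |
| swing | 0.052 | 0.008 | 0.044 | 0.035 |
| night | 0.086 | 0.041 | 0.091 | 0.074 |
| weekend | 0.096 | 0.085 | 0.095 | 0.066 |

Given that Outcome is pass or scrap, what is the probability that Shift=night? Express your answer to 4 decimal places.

0.2892

P(Outcome=pass) = 0.040 + 0.052 + 0.086 + 0.096 = 0.274.
P(Outcome=scrap) = 0.108 + 0.044 + 0.091 + 0.095 = 0.338.
P(Outcome ∈ {pass, scrap}) = 0.274 + 0.338 = 0.612; P(Shift=night, Outcome ∈ {pass, scrap}) = 0.086 + 0.091 = 0.177.
P(Shift=night | Outcome ∈ {pass, scrap}) = 0.177/0.612 = 0.2892.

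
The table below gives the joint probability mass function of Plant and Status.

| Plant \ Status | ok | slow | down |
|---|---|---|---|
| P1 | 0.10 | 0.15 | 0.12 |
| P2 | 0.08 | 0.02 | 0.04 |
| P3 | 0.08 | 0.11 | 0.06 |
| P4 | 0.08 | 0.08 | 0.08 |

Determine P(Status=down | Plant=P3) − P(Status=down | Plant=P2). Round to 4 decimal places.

P(Plant=P3) = 0.08 + 0.11 + 0.06 = 0.25; P(Status=down | Plant=P3) = 0.06/0.25 = 0.24000.
P(Plant=P2) = 0.08 + 0.02 + 0.04 = 0.14; P(Status=down | Plant=P2) = 0.04/0.14 = 0.28571.
Difference = -0.0457.

-0.0457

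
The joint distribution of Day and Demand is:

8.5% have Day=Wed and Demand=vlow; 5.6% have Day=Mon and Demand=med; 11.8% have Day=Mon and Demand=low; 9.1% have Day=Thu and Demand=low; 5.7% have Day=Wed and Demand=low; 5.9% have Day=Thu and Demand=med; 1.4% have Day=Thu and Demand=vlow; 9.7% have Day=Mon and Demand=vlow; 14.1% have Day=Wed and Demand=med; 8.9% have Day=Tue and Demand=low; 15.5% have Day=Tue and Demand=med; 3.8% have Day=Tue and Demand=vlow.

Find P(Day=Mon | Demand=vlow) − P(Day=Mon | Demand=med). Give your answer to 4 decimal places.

0.2783

P(Demand=vlow) = 0.097 + 0.038 + 0.085 + 0.014 = 0.234; P(Day=Mon | Demand=vlow) = 0.097/0.234 = 0.41453.
P(Demand=med) = 0.056 + 0.155 + 0.141 + 0.059 = 0.411; P(Day=Mon | Demand=med) = 0.056/0.411 = 0.13625.
Difference = 0.2783.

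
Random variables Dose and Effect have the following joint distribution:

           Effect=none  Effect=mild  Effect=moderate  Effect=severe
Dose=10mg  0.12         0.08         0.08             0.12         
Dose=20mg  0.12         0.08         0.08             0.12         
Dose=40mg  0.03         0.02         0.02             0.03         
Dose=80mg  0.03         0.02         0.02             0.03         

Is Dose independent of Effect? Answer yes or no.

yes

Every cell satisfies P(Dose,Effect) = P(Dose)·P(Effect). For instance P(Dose=40mg) = 0.10, P(Effect=mild) = 0.20, and 0.10×0.20 = 0.02 matches the joint entry. So Dose and Effect are independent.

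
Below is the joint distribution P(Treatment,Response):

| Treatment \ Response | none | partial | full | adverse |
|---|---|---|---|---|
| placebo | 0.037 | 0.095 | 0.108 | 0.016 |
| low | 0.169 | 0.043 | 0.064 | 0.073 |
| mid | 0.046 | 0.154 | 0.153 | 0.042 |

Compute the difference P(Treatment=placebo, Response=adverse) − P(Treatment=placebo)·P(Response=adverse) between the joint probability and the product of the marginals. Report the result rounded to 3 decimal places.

-0.018

P(Treatment=placebo) = 0.037 + 0.095 + 0.108 + 0.016 = 0.256.
P(Response=adverse) = 0.016 + 0.073 + 0.042 = 0.131.
P(Treatment=placebo, Response=adverse) − P(Treatment=placebo)P(Response=adverse) = 0.016 − 0.256×0.131 = -0.018.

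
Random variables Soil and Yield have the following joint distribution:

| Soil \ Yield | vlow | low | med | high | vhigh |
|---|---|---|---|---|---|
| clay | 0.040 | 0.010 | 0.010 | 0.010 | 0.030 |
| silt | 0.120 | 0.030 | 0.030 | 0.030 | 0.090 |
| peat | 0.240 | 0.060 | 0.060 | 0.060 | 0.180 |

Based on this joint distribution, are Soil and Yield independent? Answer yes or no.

Every cell satisfies P(Soil,Yield) = P(Soil)·P(Yield). For instance P(Soil=peat) = 0.600, P(Yield=low) = 0.100, and 0.600×0.100 = 0.060 matches the joint entry. So Soil and Yield are independent.

yes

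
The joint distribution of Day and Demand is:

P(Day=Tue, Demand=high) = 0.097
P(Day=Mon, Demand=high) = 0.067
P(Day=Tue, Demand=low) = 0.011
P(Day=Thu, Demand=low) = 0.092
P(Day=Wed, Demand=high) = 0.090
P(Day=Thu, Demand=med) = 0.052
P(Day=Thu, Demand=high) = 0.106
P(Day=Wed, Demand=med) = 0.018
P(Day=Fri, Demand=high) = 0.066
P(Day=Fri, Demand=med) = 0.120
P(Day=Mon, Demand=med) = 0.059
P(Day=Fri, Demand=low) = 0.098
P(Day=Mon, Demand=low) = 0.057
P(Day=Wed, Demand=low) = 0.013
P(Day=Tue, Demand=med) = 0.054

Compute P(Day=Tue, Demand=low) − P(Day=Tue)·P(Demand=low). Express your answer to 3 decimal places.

P(Day=Tue) = 0.011 + 0.054 + 0.097 = 0.162.
P(Demand=low) = 0.057 + 0.011 + 0.013 + 0.092 + 0.098 = 0.271.
P(Day=Tue, Demand=low) − P(Day=Tue)P(Demand=low) = 0.011 − 0.162×0.271 = -0.033.

-0.033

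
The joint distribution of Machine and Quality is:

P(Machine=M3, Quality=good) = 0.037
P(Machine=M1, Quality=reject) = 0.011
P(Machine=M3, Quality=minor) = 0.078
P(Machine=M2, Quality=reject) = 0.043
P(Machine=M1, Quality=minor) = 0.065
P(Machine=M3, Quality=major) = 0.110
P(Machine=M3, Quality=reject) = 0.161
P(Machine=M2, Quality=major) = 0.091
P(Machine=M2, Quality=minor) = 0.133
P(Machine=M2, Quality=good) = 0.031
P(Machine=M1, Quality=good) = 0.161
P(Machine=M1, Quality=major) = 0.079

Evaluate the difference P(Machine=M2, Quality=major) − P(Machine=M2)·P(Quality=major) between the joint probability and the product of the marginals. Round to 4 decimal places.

0.0076

P(Machine=M2) = 0.031 + 0.133 + 0.091 + 0.043 = 0.298.
P(Quality=major) = 0.079 + 0.091 + 0.110 = 0.280.
P(Machine=M2, Quality=major) − P(Machine=M2)P(Quality=major) = 0.091 − 0.298×0.280 = 0.0076.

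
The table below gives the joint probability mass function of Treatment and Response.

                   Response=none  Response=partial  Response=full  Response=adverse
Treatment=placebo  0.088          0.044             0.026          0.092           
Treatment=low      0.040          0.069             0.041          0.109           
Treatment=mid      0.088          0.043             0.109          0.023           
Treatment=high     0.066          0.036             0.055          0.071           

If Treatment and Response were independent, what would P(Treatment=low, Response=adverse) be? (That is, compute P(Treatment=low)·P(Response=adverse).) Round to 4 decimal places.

P(Treatment=low) = 0.040 + 0.069 + 0.041 + 0.109 = 0.259.
P(Response=adverse) = 0.092 + 0.109 + 0.023 + 0.071 = 0.295.
Product: 0.259 × 0.295 = 0.0764.

0.0764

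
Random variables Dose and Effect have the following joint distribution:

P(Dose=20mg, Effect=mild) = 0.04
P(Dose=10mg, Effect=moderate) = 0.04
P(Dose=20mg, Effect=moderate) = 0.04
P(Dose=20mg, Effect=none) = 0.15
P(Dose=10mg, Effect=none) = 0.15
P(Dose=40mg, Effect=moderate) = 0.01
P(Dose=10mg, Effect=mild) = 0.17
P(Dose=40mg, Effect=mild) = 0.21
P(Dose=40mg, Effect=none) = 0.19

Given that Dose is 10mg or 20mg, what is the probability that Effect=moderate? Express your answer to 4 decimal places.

0.1356

P(Dose=10mg) = 0.15 + 0.17 + 0.04 = 0.36.
P(Dose=20mg) = 0.15 + 0.04 + 0.04 = 0.23.
P(Dose ∈ {10mg, 20mg}) = 0.36 + 0.23 = 0.59; P(Effect=moderate, Dose ∈ {10mg, 20mg}) = 0.04 + 0.04 = 0.08.
P(Effect=moderate | Dose ∈ {10mg, 20mg}) = 0.08/0.59 = 0.1356.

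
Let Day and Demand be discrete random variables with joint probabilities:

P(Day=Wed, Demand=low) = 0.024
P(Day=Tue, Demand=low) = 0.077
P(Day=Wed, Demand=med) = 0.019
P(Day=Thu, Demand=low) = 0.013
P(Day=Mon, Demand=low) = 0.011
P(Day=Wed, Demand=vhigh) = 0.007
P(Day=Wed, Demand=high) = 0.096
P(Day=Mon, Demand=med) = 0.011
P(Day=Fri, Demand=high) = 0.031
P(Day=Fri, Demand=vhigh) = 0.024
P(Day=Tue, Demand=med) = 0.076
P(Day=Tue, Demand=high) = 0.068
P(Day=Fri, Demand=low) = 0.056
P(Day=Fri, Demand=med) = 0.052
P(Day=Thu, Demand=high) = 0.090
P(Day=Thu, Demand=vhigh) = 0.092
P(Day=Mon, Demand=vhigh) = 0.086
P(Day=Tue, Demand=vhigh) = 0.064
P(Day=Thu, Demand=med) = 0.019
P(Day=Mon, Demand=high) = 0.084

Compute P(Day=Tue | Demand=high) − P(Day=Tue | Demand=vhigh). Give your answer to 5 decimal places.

P(Demand=high) = 0.084 + 0.068 + 0.096 + 0.090 + 0.031 = 0.369; P(Day=Tue | Demand=high) = 0.068/0.369 = 0.184282.
P(Demand=vhigh) = 0.086 + 0.064 + 0.007 + 0.092 + 0.024 = 0.273; P(Day=Tue | Demand=vhigh) = 0.064/0.273 = 0.234432.
Difference = -0.05015.

-0.05015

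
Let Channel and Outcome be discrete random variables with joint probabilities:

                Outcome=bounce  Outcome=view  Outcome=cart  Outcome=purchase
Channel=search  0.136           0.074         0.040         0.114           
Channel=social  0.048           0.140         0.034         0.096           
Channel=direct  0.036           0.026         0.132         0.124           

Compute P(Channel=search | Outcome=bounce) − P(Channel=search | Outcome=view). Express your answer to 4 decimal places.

P(Outcome=bounce) = 0.136 + 0.048 + 0.036 = 0.220; P(Channel=search | Outcome=bounce) = 0.136/0.220 = 0.61818.
P(Outcome=view) = 0.074 + 0.140 + 0.026 = 0.240; P(Channel=search | Outcome=view) = 0.074/0.240 = 0.30833.
Difference = 0.3098.

0.3098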